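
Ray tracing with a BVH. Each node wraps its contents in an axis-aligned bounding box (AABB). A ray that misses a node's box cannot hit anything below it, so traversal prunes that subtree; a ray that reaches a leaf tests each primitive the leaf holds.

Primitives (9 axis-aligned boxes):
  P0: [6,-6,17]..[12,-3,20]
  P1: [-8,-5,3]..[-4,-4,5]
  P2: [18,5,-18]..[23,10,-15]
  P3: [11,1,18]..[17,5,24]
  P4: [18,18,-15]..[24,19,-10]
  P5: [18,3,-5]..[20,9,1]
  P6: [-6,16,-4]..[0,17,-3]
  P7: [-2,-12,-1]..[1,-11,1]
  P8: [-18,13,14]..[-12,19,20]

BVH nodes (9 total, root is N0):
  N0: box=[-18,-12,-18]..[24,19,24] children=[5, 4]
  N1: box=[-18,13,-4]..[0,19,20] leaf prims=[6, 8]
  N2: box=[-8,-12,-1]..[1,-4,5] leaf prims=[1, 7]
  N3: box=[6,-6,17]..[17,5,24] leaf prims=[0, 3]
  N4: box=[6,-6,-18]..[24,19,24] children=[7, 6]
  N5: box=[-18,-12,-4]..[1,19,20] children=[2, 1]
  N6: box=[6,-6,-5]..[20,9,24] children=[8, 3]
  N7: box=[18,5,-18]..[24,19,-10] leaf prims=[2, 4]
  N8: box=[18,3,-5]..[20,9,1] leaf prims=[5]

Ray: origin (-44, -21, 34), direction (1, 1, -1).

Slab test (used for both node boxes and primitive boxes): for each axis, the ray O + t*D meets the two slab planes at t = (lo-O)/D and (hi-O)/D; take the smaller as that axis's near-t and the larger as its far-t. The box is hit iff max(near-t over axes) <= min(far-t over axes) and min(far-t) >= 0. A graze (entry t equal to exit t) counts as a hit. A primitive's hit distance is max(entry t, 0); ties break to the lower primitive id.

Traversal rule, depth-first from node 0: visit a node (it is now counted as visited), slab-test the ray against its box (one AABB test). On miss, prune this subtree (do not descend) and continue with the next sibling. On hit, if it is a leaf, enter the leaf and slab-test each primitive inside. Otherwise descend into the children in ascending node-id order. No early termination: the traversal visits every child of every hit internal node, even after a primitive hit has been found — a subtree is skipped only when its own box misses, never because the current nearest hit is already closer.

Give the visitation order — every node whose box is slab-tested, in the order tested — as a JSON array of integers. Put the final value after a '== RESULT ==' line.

Trace the traversal:
N0 x:[26,68] y:[9,40] z:[10,52] -> hit [26,40], descend [4, 5]
  N4 x:[50,68] y:[15,40] z:[10,52] -> miss, prune
  N5 x:[26,45] y:[9,40] z:[14,38] -> hit [26,38], descend [1, 2]
    N1 x:[26,44] y:[34,40] z:[14,38] -> hit [34,38] leaf, test {P6@t=38, P8(miss)}
    N2 x:[36,45] y:[9,17] z:[29,35] -> miss, prune

order=[0, 4, 5, 1, 2]  |boxes|=5  |leaves|=1  hit=P6

== RESULT ==
[0, 4, 5, 1, 2]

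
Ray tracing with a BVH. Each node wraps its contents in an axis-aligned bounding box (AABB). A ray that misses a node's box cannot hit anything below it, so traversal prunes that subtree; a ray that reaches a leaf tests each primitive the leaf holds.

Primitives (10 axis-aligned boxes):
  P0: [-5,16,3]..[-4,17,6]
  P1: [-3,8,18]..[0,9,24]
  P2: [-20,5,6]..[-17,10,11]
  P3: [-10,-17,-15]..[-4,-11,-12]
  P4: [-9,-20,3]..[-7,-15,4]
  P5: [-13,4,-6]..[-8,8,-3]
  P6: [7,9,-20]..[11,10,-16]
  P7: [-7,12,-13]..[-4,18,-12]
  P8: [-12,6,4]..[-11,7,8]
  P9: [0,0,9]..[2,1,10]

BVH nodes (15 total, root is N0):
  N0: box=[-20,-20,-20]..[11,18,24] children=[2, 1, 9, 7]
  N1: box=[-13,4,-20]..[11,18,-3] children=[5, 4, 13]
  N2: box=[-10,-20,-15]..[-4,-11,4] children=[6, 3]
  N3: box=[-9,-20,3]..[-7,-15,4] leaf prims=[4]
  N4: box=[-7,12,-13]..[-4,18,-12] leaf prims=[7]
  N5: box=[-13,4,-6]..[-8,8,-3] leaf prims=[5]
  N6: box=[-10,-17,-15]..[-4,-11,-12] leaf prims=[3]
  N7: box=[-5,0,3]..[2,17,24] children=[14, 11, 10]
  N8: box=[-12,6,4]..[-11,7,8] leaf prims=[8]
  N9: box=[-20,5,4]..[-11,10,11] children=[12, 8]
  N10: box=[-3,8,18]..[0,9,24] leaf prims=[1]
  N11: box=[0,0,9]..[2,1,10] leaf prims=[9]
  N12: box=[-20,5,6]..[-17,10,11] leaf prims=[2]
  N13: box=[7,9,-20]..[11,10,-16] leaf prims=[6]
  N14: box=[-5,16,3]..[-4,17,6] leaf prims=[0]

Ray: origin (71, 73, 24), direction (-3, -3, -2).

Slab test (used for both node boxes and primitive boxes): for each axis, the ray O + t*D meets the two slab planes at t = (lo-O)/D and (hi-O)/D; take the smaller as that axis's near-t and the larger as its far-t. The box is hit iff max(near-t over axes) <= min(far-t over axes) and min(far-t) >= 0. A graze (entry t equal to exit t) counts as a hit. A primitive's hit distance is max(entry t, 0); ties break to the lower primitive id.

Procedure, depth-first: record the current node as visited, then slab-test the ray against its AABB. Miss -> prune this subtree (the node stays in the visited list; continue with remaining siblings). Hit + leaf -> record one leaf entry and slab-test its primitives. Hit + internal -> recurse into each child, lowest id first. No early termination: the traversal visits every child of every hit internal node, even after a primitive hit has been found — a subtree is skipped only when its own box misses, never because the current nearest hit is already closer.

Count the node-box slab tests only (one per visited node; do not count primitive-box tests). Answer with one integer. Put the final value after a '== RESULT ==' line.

Trace the traversal:
N0 x:[20,91/3] y:[55/3,31] z:[0,22] -> hit [20,22], descend [1, 2, 7, 9]
  N1 x:[20,28] y:[55/3,23] z:[27/2,22] -> hit [20,22], descend [4, 5, 13]
    N4 x:[25,26] y:[55/3,61/3] z:[18,37/2] -> miss, prune
    N5 x:[79/3,28] y:[65/3,23] z:[27/2,15] -> miss, prune
    N13 x:[20,64/3] y:[21,64/3] z:[20,22] -> hit [21,64/3] leaf, test {P6@t=21}
  N2 x:[25,27] y:[28,31] z:[10,39/2] -> miss, prune
  N7 x:[23,76/3] y:[56/3,73/3] z:[0,21/2] -> miss, prune
  N9 x:[82/3,91/3] y:[21,68/3] z:[13/2,10] -> miss, prune

Summary -> nodes [0, 1, 4, 5, 13, 2, 7, 9]; box-tests=8; leaf-entries=1; first=P6

== RESULT ==
8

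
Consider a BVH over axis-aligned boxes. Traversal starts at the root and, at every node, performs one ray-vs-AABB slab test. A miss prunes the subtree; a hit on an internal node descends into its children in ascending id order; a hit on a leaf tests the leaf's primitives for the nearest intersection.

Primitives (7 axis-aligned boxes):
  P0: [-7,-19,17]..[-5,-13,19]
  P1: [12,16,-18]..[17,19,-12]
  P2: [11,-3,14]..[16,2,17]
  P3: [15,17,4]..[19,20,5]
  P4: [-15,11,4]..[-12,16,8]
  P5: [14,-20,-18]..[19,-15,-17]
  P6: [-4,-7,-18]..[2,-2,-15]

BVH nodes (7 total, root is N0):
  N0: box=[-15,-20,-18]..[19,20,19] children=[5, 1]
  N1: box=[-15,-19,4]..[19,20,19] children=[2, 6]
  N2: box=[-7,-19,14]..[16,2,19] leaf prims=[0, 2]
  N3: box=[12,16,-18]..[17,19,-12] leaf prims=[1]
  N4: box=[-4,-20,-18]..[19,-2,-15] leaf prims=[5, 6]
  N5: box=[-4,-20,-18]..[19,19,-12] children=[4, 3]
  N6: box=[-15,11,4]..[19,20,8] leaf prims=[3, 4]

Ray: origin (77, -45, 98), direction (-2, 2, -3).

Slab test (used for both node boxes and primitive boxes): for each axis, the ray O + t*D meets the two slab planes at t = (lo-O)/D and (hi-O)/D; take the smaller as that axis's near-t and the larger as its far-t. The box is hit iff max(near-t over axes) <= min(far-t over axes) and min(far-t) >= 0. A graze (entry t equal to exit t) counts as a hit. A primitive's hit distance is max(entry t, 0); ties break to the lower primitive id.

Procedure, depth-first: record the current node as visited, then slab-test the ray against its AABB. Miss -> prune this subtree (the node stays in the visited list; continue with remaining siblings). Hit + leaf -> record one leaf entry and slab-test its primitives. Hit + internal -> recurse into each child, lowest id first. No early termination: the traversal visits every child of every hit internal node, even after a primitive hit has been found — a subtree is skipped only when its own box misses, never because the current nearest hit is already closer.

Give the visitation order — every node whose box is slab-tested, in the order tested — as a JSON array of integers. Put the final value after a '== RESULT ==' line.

Trace the traversal:
N0 x:[29,46] y:[25/2,65/2] z:[79/3,116/3] -> hit [29,65/2], descend [1, 5]
  N1 x:[29,46] y:[13,65/2] z:[79/3,94/3] -> hit [29,94/3], descend [2, 6]
    N2 x:[61/2,42] y:[13,47/2] z:[79/3,28] -> miss, prune
    N6 x:[29,46] y:[28,65/2] z:[30,94/3] -> hit [30,94/3] leaf, test {P3@t=31, P4(miss)}
  N5 x:[29,81/2] y:[25/2,32] z:[110/3,116/3] -> miss, prune

Visited [0, 1, 2, 6, 5]. Tests: 5 box, 1 leaf. Nearest: P3.

== RESULT ==
[0, 1, 2, 6, 5]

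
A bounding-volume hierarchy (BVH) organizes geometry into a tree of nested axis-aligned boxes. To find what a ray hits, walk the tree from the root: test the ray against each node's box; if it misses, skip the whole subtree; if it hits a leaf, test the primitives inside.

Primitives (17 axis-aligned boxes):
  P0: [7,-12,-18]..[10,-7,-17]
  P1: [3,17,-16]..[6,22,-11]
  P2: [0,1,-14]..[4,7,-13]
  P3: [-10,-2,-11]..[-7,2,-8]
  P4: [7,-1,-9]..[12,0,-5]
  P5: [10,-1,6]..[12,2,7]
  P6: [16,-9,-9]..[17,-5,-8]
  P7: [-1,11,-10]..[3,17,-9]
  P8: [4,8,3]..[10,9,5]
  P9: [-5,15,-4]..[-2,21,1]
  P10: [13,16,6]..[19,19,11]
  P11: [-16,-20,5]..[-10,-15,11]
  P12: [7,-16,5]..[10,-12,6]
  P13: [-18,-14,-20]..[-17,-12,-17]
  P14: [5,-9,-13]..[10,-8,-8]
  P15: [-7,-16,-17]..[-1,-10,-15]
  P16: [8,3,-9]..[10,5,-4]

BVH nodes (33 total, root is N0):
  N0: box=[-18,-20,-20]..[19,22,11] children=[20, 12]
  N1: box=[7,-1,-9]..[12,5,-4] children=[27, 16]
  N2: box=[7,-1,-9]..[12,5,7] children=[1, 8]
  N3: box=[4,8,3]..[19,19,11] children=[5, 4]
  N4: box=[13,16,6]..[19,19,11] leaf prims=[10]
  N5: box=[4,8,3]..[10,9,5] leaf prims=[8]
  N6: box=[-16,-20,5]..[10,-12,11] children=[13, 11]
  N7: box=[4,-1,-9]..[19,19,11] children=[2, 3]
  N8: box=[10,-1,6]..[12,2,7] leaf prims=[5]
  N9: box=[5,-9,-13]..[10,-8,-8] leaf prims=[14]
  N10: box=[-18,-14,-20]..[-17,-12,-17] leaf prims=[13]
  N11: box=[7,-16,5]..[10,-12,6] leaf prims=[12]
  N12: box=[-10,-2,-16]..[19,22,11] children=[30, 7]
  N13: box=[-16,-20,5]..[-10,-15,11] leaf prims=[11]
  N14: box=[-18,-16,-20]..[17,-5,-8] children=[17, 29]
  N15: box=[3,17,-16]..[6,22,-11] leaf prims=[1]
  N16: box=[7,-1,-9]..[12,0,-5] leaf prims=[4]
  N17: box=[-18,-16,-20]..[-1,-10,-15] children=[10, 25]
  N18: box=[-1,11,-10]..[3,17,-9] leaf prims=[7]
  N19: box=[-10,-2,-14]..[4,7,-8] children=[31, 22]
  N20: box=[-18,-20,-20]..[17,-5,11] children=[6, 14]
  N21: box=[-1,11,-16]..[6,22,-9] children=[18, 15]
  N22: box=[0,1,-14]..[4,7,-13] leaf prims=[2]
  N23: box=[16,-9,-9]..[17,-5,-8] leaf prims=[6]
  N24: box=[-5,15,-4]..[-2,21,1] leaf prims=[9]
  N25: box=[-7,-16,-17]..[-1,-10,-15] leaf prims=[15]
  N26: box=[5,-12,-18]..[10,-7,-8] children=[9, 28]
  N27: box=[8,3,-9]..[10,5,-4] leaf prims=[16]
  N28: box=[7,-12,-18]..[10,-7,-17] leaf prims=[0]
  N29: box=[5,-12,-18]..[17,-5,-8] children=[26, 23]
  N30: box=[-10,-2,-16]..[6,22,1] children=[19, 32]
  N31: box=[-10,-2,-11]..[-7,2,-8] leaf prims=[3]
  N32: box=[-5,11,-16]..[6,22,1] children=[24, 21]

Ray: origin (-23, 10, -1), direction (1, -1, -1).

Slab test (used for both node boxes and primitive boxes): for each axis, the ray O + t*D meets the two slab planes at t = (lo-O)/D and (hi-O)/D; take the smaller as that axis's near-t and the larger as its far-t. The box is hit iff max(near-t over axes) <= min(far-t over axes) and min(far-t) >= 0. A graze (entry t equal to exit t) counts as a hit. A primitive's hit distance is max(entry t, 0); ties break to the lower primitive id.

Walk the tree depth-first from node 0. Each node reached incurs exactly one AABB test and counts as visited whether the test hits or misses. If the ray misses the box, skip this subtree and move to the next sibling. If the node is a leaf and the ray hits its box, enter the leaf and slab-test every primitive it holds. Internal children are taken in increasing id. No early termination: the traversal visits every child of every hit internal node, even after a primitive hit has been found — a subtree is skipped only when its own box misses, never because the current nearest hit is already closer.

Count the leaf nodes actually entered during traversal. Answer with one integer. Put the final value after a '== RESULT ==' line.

Trace the traversal:
N0 x:[5,42] y:[-12,30] z:[-12,19] -> hit [5,19], descend [12, 20]
  N12 x:[13,42] y:[-12,12] z:[-12,15] -> miss, prune
  N20 x:[5,40] y:[15,30] z:[-12,19] -> hit [15,19], descend [6, 14]
    N6 x:[7,33] y:[22,30] z:[-12,-6] -> miss, prune
    N14 x:[5,40] y:[15,26] z:[7,19] -> hit [15,19], descend [17, 29]
      N17 x:[5,22] y:[20,26] z:[14,19] -> miss, prune
      N29 x:[28,40] y:[15,22] z:[7,17] -> miss, prune

Visited [0, 12, 20, 6, 14, 17, 29]. Tests: 7 box, 0 leaf. Nearest: miss.

== RESULT ==
0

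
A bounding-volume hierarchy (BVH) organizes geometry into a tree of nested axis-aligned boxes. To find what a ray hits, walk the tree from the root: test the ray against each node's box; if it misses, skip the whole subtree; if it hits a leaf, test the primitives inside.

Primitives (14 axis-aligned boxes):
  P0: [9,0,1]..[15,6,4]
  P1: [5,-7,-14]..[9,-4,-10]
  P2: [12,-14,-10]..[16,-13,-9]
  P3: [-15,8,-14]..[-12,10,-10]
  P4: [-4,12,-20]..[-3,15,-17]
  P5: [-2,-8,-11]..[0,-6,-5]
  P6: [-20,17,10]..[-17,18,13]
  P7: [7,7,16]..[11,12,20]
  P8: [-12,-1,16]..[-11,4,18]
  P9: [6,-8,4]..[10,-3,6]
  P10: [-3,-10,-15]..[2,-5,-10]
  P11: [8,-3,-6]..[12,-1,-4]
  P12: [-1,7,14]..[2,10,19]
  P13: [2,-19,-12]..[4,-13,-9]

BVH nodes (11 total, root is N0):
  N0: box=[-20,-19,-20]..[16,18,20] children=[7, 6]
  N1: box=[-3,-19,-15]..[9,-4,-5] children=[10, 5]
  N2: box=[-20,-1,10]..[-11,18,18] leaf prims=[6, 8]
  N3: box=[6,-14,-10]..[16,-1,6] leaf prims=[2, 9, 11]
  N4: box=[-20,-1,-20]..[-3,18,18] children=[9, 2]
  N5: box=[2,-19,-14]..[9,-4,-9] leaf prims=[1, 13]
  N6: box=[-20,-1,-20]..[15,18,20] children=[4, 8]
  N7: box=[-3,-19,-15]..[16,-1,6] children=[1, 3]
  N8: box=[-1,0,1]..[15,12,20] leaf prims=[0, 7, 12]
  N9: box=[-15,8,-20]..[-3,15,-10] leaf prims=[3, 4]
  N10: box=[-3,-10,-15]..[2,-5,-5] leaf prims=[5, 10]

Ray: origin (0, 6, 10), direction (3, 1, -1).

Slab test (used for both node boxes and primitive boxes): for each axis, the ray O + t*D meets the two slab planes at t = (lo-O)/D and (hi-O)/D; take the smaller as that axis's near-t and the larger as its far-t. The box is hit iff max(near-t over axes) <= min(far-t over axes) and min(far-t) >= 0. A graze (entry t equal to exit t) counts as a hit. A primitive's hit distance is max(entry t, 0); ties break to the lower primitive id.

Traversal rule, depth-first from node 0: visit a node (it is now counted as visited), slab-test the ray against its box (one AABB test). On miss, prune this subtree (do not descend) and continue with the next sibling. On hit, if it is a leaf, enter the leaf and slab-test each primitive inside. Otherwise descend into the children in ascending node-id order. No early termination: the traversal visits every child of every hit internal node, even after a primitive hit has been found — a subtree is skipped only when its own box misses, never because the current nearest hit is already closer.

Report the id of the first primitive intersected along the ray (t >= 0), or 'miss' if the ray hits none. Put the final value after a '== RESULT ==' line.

Walk:
N0 x:[-20/3,16/3] y:[-25,12] z:[-10,30] -> hit [-20/3,16/3], descend [6, 7]
  N6 x:[-20/3,5] y:[-7,12] z:[-10,30] -> hit [-20/3,5], descend [4, 8]
    N4 x:[-20/3,-1] y:[-7,12] z:[-8,30] -> miss, prune
    N8 x:[-1/3,5] y:[-6,6] z:[-10,9] -> hit [-1/3,5] leaf, test {P0(miss), P7(miss), P12(miss)}
  N7 x:[-1,16/3] y:[-25,-7] z:[4,25] -> miss, prune

Visited [0, 6, 4, 8, 7]. Tests: 5 box, 1 leaf. Nearest: miss.

== RESULT ==
miss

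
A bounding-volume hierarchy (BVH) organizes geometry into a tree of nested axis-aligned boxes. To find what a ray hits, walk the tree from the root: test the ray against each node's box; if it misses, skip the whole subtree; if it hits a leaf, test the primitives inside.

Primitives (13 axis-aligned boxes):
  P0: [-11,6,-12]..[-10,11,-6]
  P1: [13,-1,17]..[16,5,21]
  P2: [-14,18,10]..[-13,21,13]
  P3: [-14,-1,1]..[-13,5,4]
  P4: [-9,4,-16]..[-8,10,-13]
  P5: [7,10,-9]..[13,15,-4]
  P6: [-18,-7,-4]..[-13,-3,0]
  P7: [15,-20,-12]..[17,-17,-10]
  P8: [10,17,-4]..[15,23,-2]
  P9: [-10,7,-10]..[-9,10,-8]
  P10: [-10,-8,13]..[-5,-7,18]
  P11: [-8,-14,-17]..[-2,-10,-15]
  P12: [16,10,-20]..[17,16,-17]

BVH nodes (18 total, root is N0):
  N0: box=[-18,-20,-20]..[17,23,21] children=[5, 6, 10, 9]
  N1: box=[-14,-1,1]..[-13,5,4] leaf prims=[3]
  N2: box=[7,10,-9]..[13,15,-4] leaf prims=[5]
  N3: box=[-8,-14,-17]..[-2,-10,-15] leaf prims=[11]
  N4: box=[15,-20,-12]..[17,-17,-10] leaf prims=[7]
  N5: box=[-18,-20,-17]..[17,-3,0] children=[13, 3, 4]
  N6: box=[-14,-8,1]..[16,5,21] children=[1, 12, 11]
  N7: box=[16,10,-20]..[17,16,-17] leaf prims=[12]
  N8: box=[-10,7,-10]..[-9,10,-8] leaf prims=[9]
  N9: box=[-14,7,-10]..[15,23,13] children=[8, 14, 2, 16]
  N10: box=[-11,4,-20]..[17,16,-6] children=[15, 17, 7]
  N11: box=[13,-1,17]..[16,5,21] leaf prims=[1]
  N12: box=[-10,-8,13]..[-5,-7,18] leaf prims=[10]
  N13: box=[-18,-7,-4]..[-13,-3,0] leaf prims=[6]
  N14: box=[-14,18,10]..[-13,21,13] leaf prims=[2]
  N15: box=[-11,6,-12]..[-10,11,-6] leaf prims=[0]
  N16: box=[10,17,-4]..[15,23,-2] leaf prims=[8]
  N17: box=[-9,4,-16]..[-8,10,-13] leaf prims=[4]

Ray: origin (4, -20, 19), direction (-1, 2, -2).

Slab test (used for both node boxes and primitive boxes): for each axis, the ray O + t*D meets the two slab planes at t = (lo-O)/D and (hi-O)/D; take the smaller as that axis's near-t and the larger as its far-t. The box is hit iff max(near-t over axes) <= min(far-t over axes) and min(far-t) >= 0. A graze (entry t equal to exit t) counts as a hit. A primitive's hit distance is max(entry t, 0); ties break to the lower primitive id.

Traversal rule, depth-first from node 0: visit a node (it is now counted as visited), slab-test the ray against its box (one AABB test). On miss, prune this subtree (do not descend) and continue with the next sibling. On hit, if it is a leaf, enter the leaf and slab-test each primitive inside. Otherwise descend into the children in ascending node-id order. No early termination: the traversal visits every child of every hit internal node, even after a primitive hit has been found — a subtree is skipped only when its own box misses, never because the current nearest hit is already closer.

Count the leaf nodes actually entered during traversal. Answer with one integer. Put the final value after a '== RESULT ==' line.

Walk:
N0 x:[-13,22] y:[0,43/2] z:[-1,39/2] -> hit [0,39/2], descend [5, 6, 9, 10]
  N5 x:[-13,22] y:[0,17/2] z:[19/2,18] -> miss, prune
  N6 x:[-12,18] y:[6,25/2] z:[-1,9] -> hit [6,9], descend [1, 11, 12]
    N1 x:[17,18] y:[19/2,25/2] z:[15/2,9] -> miss, prune
    N11 x:[-12,-9] y:[19/2,25/2] z:[-1,1] -> miss, prune
    N12 x:[9,14] y:[6,13/2] z:[1/2,3] -> miss, prune
  N9 x:[-11,18] y:[27/2,43/2] z:[3,29/2] -> hit [27/2,29/2], descend [2, 8, 14, 16]
    N2 x:[-9,-3] y:[15,35/2] z:[23/2,14] -> miss, prune
    N8 x:[13,14] y:[27/2,15] z:[27/2,29/2] -> hit [27/2,14] leaf, test {P9@t=27/2}
    N14 x:[17,18] y:[19,41/2] z:[3,9/2] -> miss, prune
    N16 x:[-11,-6] y:[37/2,43/2] z:[21/2,23/2] -> miss, prune
  N10 x:[-13,15] y:[12,18] z:[25/2,39/2] -> hit [25/2,15], descend [7, 15, 17]
    N7 x:[-13,-12] y:[15,18] z:[18,39/2] -> miss, prune
    N15 x:[14,15] y:[13,31/2] z:[25/2,31/2] -> hit [14,15] leaf, test {P0@t=14}
    N17 x:[12,13] y:[12,15] z:[16,35/2] -> miss, prune

Visited [0, 5, 6, 1, 11, 12, 9, 2, 8, 14, 16, 10, 7, 15, 17]. Tests: 15 box, 2 leaf. Nearest: P9.

== RESULT ==
2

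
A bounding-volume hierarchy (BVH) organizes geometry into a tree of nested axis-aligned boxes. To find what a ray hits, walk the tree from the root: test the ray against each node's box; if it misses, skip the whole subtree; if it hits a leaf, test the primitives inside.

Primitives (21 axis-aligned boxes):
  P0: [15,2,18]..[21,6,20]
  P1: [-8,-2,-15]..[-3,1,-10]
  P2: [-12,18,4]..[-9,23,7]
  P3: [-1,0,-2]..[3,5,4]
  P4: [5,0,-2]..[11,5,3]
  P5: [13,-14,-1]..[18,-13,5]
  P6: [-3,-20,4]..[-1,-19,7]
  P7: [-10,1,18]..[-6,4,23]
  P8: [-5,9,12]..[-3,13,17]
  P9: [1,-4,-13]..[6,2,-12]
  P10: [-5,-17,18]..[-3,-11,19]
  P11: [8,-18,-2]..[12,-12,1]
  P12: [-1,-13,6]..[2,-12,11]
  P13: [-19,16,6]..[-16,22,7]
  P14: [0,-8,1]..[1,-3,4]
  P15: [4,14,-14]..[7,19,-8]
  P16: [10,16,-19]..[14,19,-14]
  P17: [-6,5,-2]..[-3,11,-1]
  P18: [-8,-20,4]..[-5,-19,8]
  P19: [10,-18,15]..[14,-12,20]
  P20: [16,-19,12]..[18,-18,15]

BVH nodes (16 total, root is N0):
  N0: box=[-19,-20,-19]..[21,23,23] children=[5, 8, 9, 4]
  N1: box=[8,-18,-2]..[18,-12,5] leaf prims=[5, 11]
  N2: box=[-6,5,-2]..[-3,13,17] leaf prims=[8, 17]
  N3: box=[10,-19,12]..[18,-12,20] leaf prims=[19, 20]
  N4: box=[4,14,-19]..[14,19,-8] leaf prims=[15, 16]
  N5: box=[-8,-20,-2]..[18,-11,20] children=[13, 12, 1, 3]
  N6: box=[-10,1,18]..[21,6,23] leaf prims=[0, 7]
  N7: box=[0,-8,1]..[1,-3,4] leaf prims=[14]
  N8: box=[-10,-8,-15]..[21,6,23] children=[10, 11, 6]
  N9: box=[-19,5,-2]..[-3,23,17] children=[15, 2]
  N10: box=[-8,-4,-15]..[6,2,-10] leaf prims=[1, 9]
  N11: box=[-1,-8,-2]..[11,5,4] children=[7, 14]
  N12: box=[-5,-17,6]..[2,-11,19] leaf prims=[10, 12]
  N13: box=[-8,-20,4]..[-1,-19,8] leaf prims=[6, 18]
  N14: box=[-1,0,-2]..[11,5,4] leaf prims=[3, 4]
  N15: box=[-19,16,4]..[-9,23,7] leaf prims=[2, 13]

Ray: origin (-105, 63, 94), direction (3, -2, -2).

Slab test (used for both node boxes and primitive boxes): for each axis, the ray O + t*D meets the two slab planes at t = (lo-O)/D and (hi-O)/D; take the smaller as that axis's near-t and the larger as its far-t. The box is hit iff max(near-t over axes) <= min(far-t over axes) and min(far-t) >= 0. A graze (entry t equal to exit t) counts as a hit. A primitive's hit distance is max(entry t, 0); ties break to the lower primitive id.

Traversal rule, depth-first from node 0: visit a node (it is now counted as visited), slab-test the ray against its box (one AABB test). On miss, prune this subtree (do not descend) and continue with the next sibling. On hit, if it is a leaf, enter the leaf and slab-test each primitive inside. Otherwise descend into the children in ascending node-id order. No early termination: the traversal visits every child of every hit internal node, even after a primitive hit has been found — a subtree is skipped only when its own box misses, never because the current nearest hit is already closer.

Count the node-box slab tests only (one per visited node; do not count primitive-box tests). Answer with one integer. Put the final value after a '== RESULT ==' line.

Traverse from the root:
N0 x:[86/3,42] y:[20,83/2] z:[71/2,113/2] -> hit [71/2,83/2], descend [4, 5, 8, 9]
  N4 x:[109/3,119/3] y:[22,49/2] z:[51,113/2] -> miss, prune
  N5 x:[97/3,41] y:[37,83/2] z:[37,48] -> hit [37,41], descend [1, 3, 12, 13]
    N1 x:[113/3,41] y:[75/2,81/2] z:[89/2,48] -> miss, prune
    N3 x:[115/3,41] y:[75/2,41] z:[37,41] -> hit [115/3,41] leaf, test {P19@t=115/3, P20@t=81/2}
    N12 x:[100/3,107/3] y:[37,40] z:[75/2,44] -> miss, prune
    N13 x:[97/3,104/3] y:[41,83/2] z:[43,45] -> miss, prune
  N8 x:[95/3,42] y:[57/2,71/2] z:[71/2,109/2] -> hit [71/2,71/2], descend [6, 10, 11]
    N6 x:[95/3,42] y:[57/2,31] z:[71/2,38] -> miss, prune
    N10 x:[97/3,37] y:[61/2,67/2] z:[52,109/2] -> miss, prune
    N11 x:[104/3,116/3] y:[29,71/2] z:[45,48] -> miss, prune
  N9 x:[86/3,34] y:[20,29] z:[77/2,48] -> miss, prune

Summary -> nodes [0, 4, 5, 1, 3, 12, 13, 8, 6, 10, 11, 9]; box-tests=12; leaf-entries=1; first=P19

== RESULT ==
12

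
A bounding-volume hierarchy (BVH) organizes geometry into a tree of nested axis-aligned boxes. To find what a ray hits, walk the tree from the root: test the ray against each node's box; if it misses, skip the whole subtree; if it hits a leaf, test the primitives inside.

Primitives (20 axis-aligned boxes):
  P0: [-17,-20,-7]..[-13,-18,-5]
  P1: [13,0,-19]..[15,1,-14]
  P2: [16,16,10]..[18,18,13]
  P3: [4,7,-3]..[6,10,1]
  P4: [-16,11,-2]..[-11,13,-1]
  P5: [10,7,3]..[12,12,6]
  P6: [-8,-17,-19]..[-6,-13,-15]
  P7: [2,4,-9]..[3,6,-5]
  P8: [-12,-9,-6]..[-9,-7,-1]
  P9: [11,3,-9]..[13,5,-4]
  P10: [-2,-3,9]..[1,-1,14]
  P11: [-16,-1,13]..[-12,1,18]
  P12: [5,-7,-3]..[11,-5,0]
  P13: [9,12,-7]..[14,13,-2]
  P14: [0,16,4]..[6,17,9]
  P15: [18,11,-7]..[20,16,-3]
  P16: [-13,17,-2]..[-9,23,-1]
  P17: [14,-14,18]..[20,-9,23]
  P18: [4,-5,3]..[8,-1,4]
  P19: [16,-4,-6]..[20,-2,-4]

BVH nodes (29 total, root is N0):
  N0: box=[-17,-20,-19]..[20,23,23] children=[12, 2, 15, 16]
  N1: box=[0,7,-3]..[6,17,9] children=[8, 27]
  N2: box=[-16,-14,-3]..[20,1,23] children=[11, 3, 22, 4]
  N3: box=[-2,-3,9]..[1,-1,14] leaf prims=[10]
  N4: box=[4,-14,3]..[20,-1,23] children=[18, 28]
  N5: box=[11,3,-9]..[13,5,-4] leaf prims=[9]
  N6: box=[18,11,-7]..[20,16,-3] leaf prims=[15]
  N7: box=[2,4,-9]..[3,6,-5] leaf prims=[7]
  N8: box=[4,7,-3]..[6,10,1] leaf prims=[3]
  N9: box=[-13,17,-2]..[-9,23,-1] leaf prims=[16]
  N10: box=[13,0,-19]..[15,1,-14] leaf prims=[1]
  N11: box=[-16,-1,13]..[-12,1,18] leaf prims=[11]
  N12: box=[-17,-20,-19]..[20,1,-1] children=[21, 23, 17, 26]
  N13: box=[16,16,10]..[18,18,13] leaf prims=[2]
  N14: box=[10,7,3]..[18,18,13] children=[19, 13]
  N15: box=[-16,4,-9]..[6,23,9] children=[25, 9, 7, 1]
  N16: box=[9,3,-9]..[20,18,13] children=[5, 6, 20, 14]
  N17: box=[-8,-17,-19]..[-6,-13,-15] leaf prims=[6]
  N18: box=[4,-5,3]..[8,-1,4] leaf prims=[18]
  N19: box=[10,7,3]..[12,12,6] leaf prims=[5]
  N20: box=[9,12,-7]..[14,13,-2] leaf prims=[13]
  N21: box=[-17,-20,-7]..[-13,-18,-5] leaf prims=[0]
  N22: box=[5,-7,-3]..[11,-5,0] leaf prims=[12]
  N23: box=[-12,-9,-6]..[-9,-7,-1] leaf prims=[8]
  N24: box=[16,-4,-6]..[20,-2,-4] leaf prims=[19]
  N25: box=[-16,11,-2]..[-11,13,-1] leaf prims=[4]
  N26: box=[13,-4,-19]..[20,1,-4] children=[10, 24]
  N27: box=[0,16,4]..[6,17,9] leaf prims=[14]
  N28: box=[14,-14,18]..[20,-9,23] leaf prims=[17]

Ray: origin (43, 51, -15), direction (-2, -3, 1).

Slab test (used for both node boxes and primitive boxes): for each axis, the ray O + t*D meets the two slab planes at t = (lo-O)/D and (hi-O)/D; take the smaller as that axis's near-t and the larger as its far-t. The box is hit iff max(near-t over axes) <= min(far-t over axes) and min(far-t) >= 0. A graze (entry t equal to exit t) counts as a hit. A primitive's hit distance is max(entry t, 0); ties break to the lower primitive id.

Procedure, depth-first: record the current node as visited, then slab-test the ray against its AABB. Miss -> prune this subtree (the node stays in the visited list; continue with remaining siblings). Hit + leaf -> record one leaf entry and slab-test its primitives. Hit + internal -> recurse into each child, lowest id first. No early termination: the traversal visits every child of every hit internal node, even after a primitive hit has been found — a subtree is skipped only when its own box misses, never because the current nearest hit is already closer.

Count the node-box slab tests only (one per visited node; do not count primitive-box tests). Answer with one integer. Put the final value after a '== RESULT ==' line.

Trace the traversal:
N0 x:[23/2,30] y:[28/3,71/3] z:[-4,38] -> hit [23/2,71/3], descend [2, 12, 15, 16]
  N2 x:[23/2,59/2] y:[50/3,65/3] z:[12,38] -> hit [50/3,65/3], descend [3, 4, 11, 22]
    N3 x:[21,45/2] y:[52/3,18] z:[24,29] -> miss, prune
    N4 x:[23/2,39/2] y:[52/3,65/3] z:[18,38] -> hit [18,39/2], descend [18, 28]
      N18 x:[35/2,39/2] y:[52/3,56/3] z:[18,19] -> hit [18,56/3] leaf, test {P18@t=18}
      N28 x:[23/2,29/2] y:[20,65/3] z:[33,38] -> miss, prune
    N11 x:[55/2,59/2] y:[50/3,52/3] z:[28,33] -> miss, prune
    N22 x:[16,19] y:[56/3,58/3] z:[12,15] -> miss, prune
  N12 x:[23/2,30] y:[50/3,71/3] z:[-4,14] -> miss, prune
  N15 x:[37/2,59/2] y:[28/3,47/3] z:[6,24] -> miss, prune
  N16 x:[23/2,17] y:[11,16] z:[6,28] -> hit [23/2,16], descend [5, 6, 14, 20]
    N5 x:[15,16] y:[46/3,16] z:[6,11] -> miss, prune
    N6 x:[23/2,25/2] y:[35/3,40/3] z:[8,12] -> hit [35/3,12] leaf, test {P15@t=35/3}
    N14 x:[25/2,33/2] y:[11,44/3] z:[18,28] -> miss, prune
    N20 x:[29/2,17] y:[38/3,13] z:[8,13] -> miss, prune

15 AABB tests over nodes [0, 2, 3, 4, 18, 28, 11, 22, 12, 15, 16, 5, 6, 14, 20]; 2 leaves entered; closest P15.

== RESULT ==
15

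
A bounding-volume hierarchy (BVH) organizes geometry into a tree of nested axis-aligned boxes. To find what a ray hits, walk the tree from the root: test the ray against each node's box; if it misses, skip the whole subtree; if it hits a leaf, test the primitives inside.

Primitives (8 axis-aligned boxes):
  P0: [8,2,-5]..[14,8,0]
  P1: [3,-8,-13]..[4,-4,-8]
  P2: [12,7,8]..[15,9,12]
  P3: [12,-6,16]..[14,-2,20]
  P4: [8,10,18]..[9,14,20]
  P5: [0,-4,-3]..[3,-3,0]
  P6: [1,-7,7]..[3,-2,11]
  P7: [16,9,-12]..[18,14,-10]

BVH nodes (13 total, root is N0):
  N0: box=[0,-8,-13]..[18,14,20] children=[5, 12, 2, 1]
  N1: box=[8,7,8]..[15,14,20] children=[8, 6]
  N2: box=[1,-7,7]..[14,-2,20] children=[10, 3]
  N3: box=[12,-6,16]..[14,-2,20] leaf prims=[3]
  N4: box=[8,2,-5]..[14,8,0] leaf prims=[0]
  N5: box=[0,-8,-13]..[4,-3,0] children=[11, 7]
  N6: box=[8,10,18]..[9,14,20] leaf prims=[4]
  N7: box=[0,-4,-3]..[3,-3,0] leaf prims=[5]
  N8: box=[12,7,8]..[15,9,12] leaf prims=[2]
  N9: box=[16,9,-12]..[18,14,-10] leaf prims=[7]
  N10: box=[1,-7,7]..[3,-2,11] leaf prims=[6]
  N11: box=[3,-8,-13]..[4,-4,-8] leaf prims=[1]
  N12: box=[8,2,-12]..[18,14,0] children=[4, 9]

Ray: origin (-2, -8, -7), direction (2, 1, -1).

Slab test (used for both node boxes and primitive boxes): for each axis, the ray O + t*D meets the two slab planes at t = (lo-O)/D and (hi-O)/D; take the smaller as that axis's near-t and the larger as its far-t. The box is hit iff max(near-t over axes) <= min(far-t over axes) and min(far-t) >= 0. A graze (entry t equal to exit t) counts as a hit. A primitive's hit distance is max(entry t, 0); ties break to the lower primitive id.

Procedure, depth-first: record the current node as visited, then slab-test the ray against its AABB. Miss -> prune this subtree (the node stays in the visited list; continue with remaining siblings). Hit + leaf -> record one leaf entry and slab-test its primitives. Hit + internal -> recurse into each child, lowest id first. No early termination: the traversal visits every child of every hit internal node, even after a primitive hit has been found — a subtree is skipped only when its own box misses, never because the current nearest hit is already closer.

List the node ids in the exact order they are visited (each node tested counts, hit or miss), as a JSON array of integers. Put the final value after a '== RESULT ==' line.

Trace the traversal:
N0 x:[1,10] y:[0,22] z:[-27,6] -> hit [1,6], descend [1, 2, 5, 12]
  N1 x:[5,17/2] y:[15,22] z:[-27,-15] -> miss, prune
  N2 x:[3/2,8] y:[1,6] z:[-27,-14] -> miss, prune
  N5 x:[1,3] y:[0,5] z:[-7,6] -> hit [1,3], descend [7, 11]
    N7 x:[1,5/2] y:[4,5] z:[-7,-4] -> miss, prune
    N11 x:[5/2,3] y:[0,4] z:[1,6] -> hit [5/2,3] leaf, test {P1@t=5/2}
  N12 x:[5,10] y:[10,22] z:[-7,5] -> miss, prune

Visited [0, 1, 2, 5, 7, 11, 12]. Tests: 7 box, 1 leaf. Nearest: P1.

== RESULT ==
[0, 1, 2, 5, 7, 11, 12]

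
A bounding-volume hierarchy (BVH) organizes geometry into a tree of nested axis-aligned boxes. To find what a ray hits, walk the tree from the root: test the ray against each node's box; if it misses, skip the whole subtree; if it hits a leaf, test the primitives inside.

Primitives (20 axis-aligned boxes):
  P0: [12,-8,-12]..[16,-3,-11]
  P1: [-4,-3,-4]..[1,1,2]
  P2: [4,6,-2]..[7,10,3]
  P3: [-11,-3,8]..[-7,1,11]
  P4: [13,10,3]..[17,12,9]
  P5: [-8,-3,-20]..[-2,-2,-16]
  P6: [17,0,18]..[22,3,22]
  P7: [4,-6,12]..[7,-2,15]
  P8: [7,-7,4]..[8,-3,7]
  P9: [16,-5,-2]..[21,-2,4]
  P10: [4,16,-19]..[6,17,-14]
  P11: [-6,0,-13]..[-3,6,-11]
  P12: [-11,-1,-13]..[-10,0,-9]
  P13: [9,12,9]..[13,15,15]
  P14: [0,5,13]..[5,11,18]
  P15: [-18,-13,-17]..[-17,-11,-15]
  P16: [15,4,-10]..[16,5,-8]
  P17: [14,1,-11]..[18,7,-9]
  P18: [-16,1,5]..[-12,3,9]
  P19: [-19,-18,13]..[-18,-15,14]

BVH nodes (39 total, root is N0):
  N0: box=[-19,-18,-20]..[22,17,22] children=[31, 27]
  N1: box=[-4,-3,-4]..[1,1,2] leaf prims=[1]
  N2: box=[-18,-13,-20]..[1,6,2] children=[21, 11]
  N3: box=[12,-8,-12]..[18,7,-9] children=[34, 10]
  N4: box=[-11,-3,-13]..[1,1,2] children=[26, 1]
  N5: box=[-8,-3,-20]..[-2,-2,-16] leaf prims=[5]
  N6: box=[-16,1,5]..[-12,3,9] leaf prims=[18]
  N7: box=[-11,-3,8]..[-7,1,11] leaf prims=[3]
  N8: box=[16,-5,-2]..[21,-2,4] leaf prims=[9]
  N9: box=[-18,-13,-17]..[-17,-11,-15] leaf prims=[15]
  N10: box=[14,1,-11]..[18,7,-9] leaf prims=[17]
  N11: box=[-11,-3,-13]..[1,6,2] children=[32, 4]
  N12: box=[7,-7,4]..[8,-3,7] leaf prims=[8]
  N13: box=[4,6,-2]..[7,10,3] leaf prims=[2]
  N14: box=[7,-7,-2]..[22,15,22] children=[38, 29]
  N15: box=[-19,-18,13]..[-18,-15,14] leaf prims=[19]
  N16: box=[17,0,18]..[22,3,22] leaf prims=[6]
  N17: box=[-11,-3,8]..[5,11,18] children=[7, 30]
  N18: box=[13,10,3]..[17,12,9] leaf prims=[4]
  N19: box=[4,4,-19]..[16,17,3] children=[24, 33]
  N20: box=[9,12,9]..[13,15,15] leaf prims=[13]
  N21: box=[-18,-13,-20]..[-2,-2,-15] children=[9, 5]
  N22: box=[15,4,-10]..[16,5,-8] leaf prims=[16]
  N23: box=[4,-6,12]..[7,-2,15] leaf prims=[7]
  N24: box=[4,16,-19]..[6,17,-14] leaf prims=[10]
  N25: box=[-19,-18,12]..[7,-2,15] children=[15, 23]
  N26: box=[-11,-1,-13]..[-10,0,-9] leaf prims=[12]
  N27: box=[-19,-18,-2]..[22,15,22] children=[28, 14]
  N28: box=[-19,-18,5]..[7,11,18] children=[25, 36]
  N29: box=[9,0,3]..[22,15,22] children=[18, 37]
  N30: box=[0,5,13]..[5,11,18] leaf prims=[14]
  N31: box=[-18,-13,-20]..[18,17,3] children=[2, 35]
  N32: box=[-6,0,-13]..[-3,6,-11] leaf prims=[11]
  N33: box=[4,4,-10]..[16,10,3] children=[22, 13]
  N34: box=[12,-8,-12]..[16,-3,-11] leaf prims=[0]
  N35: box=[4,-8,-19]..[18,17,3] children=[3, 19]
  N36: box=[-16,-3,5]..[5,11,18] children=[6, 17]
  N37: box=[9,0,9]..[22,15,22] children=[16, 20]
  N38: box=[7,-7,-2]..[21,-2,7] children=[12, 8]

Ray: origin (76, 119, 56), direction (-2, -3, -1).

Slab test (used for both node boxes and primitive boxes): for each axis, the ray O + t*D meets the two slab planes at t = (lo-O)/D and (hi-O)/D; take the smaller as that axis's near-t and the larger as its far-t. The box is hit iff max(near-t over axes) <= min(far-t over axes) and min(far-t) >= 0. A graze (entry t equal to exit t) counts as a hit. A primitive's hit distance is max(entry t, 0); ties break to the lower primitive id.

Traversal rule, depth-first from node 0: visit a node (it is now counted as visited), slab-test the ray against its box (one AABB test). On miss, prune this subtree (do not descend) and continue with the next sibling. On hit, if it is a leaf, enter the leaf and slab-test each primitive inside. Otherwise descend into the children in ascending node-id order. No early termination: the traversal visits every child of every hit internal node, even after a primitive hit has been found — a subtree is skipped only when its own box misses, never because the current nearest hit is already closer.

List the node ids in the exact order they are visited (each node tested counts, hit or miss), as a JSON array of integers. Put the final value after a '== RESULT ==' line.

Traverse from the root:
N0 x:[27,95/2] y:[34,137/3] z:[34,76] -> hit [34,137/3], descend [27, 31]
  N27 x:[27,95/2] y:[104/3,137/3] z:[34,58] -> hit [104/3,137/3], descend [14, 28]
    N14 x:[27,69/2] y:[104/3,42] z:[34,58] -> miss, prune
    N28 x:[69/2,95/2] y:[36,137/3] z:[38,51] -> hit [38,137/3], descend [25, 36]
      N25 x:[69/2,95/2] y:[121/3,137/3] z:[41,44] -> hit [41,44], descend [15, 23]
        N15 x:[47,95/2] y:[134/3,137/3] z:[42,43] -> miss, prune
        N23 x:[69/2,36] y:[121/3,125/3] z:[41,44] -> miss, prune
      N36 x:[71/2,46] y:[36,122/3] z:[38,51] -> hit [38,122/3], descend [6, 17]
        N6 x:[44,46] y:[116/3,118/3] z:[47,51] -> miss, prune
        N17 x:[71/2,87/2] y:[36,122/3] z:[38,48] -> hit [38,122/3], descend [7, 30]
          N7 x:[83/2,87/2] y:[118/3,122/3] z:[45,48] -> miss, prune
          N30 x:[71/2,38] y:[36,38] z:[38,43] -> hit [38,38] leaf, test {P14@t=38}
  N31 x:[29,47] y:[34,44] z:[53,76] -> miss, prune

13 AABB tests over nodes [0, 27, 14, 28, 25, 15, 23, 36, 6, 17, 7, 30, 31]; 1 leaf entered; closest P14.

== RESULT ==
[0, 27, 14, 28, 25, 15, 23, 36, 6, 17, 7, 30, 31]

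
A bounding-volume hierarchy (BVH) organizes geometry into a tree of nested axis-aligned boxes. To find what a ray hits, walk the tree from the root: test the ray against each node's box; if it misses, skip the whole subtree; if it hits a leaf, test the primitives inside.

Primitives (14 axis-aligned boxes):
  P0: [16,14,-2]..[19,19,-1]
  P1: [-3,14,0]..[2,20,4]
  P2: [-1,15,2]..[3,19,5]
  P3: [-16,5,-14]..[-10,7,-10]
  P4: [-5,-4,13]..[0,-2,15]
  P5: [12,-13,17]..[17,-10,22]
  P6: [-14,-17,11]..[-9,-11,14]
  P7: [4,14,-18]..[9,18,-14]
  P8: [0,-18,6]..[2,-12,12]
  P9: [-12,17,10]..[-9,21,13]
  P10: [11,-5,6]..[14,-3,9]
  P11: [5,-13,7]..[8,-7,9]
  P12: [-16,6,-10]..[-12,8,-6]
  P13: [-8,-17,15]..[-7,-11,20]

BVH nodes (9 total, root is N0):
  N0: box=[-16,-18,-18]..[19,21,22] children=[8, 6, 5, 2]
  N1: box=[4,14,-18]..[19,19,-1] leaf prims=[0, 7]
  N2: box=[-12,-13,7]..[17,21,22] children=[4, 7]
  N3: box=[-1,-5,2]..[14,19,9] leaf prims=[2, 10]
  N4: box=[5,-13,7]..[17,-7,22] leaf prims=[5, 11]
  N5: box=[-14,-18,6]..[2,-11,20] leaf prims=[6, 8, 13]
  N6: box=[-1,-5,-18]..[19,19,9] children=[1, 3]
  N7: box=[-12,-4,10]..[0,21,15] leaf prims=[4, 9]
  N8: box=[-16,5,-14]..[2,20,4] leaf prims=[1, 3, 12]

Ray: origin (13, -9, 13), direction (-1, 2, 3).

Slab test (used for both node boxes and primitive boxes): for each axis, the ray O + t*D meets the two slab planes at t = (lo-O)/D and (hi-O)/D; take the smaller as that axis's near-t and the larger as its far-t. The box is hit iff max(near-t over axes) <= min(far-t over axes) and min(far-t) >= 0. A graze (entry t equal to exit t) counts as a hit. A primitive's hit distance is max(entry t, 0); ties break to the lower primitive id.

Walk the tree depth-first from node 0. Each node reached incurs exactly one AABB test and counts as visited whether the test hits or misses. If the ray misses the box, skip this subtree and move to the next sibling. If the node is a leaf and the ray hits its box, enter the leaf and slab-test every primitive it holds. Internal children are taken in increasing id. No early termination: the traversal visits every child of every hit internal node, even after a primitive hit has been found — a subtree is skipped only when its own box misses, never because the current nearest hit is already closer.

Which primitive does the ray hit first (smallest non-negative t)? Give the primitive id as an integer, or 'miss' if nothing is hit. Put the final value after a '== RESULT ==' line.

Traverse from the root:
N0 x:[-6,29] y:[-9/2,15] z:[-31/3,3] -> hit [-9/2,3], descend [2, 5, 6, 8]
  N2 x:[-4,25] y:[-2,15] z:[-2,3] -> hit [-2,3], descend [4, 7]
    N4 x:[-4,8] y:[-2,1] z:[-2,3] -> hit [-2,1] leaf, test {P5(miss), P11(miss)}
    N7 x:[13,25] y:[5/2,15] z:[-1,2/3] -> miss, prune
  N5 x:[11,27] y:[-9/2,-1] z:[-7/3,7/3] -> miss, prune
  N6 x:[-6,14] y:[2,14] z:[-31/3,-4/3] -> miss, prune
  N8 x:[11,29] y:[7,29/2] z:[-9,-3] -> miss, prune

Visited [0, 2, 4, 7, 5, 6, 8]. Tests: 7 box, 1 leaf. Nearest: miss.

== RESULT ==
miss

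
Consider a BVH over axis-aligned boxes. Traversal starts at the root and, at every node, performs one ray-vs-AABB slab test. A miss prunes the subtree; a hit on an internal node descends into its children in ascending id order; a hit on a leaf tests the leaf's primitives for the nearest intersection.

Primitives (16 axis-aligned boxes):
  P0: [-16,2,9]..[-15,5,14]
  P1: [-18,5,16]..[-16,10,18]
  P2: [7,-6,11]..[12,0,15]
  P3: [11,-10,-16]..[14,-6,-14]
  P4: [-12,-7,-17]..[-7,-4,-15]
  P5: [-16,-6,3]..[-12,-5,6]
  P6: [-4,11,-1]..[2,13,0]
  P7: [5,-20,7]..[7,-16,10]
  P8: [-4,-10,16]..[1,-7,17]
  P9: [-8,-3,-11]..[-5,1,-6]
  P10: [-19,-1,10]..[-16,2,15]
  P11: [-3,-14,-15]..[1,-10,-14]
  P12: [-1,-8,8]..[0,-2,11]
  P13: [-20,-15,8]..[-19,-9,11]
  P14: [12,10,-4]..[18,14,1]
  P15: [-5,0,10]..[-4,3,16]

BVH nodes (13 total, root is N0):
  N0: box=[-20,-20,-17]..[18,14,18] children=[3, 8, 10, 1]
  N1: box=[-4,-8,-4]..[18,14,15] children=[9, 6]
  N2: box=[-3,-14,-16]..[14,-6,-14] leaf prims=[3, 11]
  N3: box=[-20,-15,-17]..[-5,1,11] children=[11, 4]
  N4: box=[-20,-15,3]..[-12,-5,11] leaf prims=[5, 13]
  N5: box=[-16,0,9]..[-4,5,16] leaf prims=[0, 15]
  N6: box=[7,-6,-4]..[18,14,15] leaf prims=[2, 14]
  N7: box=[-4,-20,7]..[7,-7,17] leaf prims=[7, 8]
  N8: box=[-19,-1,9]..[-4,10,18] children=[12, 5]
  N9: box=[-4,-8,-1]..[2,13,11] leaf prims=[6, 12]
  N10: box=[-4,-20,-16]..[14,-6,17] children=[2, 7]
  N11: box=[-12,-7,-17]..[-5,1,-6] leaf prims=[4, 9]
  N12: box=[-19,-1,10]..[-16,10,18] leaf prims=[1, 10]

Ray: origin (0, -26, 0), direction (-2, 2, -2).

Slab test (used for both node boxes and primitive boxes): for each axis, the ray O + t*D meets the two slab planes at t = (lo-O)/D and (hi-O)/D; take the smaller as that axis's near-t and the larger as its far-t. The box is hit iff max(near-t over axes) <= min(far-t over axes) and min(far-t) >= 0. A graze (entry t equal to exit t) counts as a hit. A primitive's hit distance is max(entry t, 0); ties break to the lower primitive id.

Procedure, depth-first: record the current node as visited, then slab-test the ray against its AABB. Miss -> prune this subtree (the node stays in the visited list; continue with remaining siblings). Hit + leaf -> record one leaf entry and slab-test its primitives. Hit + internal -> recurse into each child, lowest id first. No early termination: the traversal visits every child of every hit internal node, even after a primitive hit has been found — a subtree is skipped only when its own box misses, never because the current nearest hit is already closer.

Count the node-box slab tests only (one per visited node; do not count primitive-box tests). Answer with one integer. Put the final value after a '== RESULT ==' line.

Walk:
N0 x:[-9,10] y:[3,20] z:[-9,17/2] -> hit [3,17/2], descend [1, 3, 8, 10]
  N1 x:[-9,2] y:[9,20] z:[-15/2,2] -> miss, prune
  N3 x:[5/2,10] y:[11/2,27/2] z:[-11/2,17/2] -> hit [11/2,17/2], descend [4, 11]
    N4 x:[6,10] y:[11/2,21/2] z:[-11/2,-3/2] -> miss, prune
    N11 x:[5/2,6] y:[19/2,27/2] z:[3,17/2] -> miss, prune
  N8 x:[2,19/2] y:[25/2,18] z:[-9,-9/2] -> miss, prune
  N10 x:[-7,2] y:[3,10] z:[-17/2,8] -> miss, prune

Summary -> nodes [0, 1, 3, 4, 11, 8, 10]; box-tests=7; leaf-entries=0; first=miss

== RESULT ==
7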